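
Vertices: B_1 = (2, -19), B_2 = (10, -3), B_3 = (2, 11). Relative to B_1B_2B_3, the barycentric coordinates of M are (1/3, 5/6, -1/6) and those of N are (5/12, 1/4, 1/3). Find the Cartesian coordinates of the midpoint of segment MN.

Barycentric coordinates of the midpoint are the average: (3/8, 13/24, 1/12).
Converting: (3/8)·B_1 + (13/24)·B_2 + (1/12)·B_3 = (19/3, -47/6).

(19/3, -47/6)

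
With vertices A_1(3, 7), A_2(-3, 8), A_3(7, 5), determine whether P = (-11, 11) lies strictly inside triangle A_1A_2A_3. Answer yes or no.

no

Barycentric coordinates of P: (3/4, 3/2, -5/4).
The three coordinates are positive, positive, negative; a point is interior exactly when all three are positive.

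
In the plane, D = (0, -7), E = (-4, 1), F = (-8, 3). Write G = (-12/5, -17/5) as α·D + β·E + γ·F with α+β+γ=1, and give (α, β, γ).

(3/5, 1/5, 1/5)

Signed area of the reference triangle: [DEF] = ½·(0·(1−3) + (-4)·(3−(-7)) + (-8)·(-7−1)) = ½·(0 − 40 + 64) = 12.
[GEF] = ½·((-12/5)·(1−3) + (-4)·(3−(-17/5)) + (-8)·(-17/5−1)) = ½·(24/5 − 128/5 + 176/5) = 36/5, so the D-coordinate is (36/5)/12 = 3/5.
[DGF] = ½·(0·(-17/5−3) + (-12/5)·(3−(-7)) + (-8)·(-7−(-17/5))) = ½·(0 − 24 + 144/5) = 12/5, so the E-coordinate is 1/5.
[DEG] = ½·(0·(1−(-17/5)) + (-4)·(-17/5−(-7)) + (-12/5)·(-7−1)) = ½·(0 − 72/5 + 96/5) = 12/5, so the F-coordinate is 1/5.
Check: 3/5 + 1/5 + 1/5 = 1.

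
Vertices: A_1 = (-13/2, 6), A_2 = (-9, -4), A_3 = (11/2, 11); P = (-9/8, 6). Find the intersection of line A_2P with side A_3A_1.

Barycentric coordinates of P with respect to A_1A_2A_3: (1/4, 1/4, 1/2).
On side A_3A_1 the A_2-coordinate is zero; dropping P's A_2-weight 1/4 and renormalizing the remaining 1/2 : 1/4 gives weights 2/3, 1/3 on A_3, A_1.
Q = (2/3)·(11/2, 11) + (1/3)·(-13/2, 6) = (3/2, 28/3).

(3/2, 28/3)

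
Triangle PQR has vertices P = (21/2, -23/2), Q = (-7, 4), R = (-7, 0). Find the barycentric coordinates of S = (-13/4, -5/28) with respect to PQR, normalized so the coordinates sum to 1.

Signed area of the reference triangle: [PQR] = ½·((21/2)·(4−0) + (-7)·(0−(-23/2)) + (-7)·(-23/2−4)) = ½·(42 − 161/2 + 217/2) = 35.
[SQR] = ½·((-13/4)·(4−0) + (-7)·(0−(-5/28)) + (-7)·(-5/28−4)) = ½·(-13 − 5/4 + 117/4) = 15/2, so the P-coordinate is (15/2)/35 = 3/14.
[PSR] = ½·((21/2)·(-5/28−0) + (-13/4)·(0−(-23/2)) + (-7)·(-23/2−(-5/28))) = ½·(-15/8 − 299/8 + 317/4) = 20, so the Q-coordinate is 4/7.
[PQS] = ½·((21/2)·(4−(-5/28)) + (-7)·(-5/28−(-23/2)) + (-13/4)·(-23/2−4)) = ½·(351/8 − 317/4 + 403/8) = 15/2, so the R-coordinate is 3/14.

(3/14, 4/7, 3/14)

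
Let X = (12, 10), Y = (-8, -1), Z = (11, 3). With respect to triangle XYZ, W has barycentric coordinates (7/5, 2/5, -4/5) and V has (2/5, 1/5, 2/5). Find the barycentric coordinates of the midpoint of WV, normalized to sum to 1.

(9/10, 3/10, -1/5)

Since both coordinate triples sum to 1, the midpoint's barycentrics are the componentwise average.
(7/5+2/5)/2 = 9/10; similarly 3/10 and -1/5.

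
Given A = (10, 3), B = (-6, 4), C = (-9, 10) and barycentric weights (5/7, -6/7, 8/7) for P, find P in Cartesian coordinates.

(2, 71/7)

P = (5/7)·A + (-6/7)·B + (8/7)·C.
x-coordinate: (5/7)·10 + (-6/7)·(-6) + (8/7)·(-9) = 2.
y-coordinate: (5/7)·3 + (-6/7)·4 + (8/7)·10 = 71/7.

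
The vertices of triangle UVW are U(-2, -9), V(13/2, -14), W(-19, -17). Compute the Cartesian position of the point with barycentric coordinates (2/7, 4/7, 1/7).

P = (2/7)·U + (4/7)·V + (1/7)·W.
x-coordinate: (2/7)·(-2) + (4/7)·(13/2) + (1/7)·(-19) = 3/7.
y-coordinate: (2/7)·(-9) + (4/7)·(-14) + (1/7)·(-17) = -13.

(3/7, -13)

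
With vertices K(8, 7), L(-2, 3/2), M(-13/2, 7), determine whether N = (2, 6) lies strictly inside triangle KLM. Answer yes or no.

yes

Barycentric coordinates of N: (169/319, 2/11, 92/319).
The three coordinates are positive, positive, positive; a point is interior exactly when all three are positive.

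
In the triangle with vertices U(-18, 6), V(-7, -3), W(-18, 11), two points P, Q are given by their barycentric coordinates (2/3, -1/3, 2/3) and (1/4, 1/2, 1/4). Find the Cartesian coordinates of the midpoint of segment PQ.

Barycentric coordinates of the midpoint are the average: (11/24, 1/12, 11/24).
Converting: (11/24)·U + (1/12)·V + (11/24)·W = (-205/12, 181/24).

(-205/12, 181/24)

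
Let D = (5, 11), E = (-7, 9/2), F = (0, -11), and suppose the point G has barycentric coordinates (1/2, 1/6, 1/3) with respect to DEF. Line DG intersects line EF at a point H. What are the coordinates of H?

(-7/3, -35/6)

Line DG meets EF where the D-coordinate vanishes; zeroing G's D-weight and renormalizing leaves E, F-weights 1/6 : 1/3 → (1/3, 2/3).
So H = (1/3)·E + (2/3)·F = (-7/3, -35/6).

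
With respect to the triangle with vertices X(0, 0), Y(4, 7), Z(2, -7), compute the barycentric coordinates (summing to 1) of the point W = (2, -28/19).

(5/19, 5/19, 9/19)

Signed area of the reference triangle: [XYZ] = ½·(0·(7−(-7)) + 4·(-7−0) + 2·(0−7)) = ½·(0 − 28 − 14) = -21.
[WYZ] = ½·(2·(7−(-7)) + 4·(-7−(-28/19)) + 2·(-28/19−7)) = ½·(28 − 420/19 − 322/19) = -105/19, so the X-coordinate is (-105/19)/(-21) = 5/19.
[XWZ] = ½·(0·(-28/19−(-7)) + 2·(-7−0) + 2·(0−(-28/19))) = ½·(0 − 14 + 56/19) = -105/19, so the Y-coordinate is 5/19.
[XYW] = ½·(0·(7−(-28/19)) + 4·(-28/19−0) + 2·(0−7)) = ½·(0 − 112/19 − 14) = -189/19, so the Z-coordinate is 9/19.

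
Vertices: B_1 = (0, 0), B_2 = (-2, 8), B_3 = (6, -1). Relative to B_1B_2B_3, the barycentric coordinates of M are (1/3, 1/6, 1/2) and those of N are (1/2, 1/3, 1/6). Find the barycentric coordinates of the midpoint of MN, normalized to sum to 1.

Since both coordinate triples sum to 1, the midpoint's barycentrics are the componentwise average.
(1/3+1/2)/2 = 5/12; similarly 1/4 and 1/3.

(5/12, 1/4, 1/3)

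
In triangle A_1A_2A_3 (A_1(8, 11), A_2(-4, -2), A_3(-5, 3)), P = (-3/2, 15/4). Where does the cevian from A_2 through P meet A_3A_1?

(-2/3, 17/3)

Barycentric coordinates of P with respect to A_1A_2A_3: (1/4, 1/4, 1/2).
On side A_3A_1 the A_2-coordinate is zero; dropping P's A_2-weight 1/4 and renormalizing the remaining 1/2 : 1/4 gives weights 2/3, 1/3 on A_3, A_1.
Q = (2/3)·(-5, 3) + (1/3)·(8, 11) = (-2/3, 17/3).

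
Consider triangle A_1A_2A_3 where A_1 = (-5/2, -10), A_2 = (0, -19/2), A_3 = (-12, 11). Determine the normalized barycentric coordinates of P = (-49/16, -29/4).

(5/8, 1/4, 1/8)

Signed area of the reference triangle: [A_1A_2A_3] = ½·((-5/2)·(-19/2−11) + 0·(11−(-10)) + (-12)·(-10−(-19/2))) = ½·(205/4 + 0 + 6) = 229/8.
[PA_2A_3] = ½·((-49/16)·(-19/2−11) + 0·(11−(-29/4)) + (-12)·(-29/4−(-19/2))) = ½·(2009/32 + 0 − 27) = 1145/64, so the A_1-coordinate is (1145/64)/(229/8) = 5/8.
[A_1PA_3] = ½·((-5/2)·(-29/4−11) + (-49/16)·(11−(-10)) + (-12)·(-10−(-29/4))) = ½·(365/8 − 1029/16 + 33) = 229/32, so the A_2-coordinate is 1/4.
[A_1A_2P] = ½·((-5/2)·(-19/2−(-29/4)) + 0·(-29/4−(-10)) + (-49/16)·(-10−(-19/2))) = ½·(45/8 + 0 + 49/32) = 229/64, so the A_3-coordinate is 1/8.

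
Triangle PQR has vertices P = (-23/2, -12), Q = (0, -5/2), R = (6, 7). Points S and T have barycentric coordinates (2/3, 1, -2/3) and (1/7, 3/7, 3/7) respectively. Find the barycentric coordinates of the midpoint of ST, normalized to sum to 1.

Since both coordinate triples sum to 1, the midpoint's barycentrics are the componentwise average.
(2/3+1/7)/2 = 17/42; similarly 5/7 and -5/42.

(17/42, 5/7, -5/42)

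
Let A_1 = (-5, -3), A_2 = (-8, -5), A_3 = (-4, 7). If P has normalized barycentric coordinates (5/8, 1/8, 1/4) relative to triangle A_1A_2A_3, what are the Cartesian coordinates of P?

P = (5/8)·A_1 + (1/8)·A_2 + (1/4)·A_3.
x-coordinate: (5/8)·(-5) + (1/8)·(-8) + (1/4)·(-4) = -41/8.
y-coordinate: (5/8)·(-3) + (1/8)·(-5) + (1/4)·7 = -3/4.

(-41/8, -3/4)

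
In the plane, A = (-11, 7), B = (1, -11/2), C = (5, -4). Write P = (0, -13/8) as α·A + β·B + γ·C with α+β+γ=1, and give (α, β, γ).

(1/4, 1/4, 1/2)

Signed area of the reference triangle: [ABC] = ½·((-11)·(-11/2−(-4)) + 1·(-4−7) + 5·(7−(-11/2))) = ½·(33/2 − 11 + 125/2) = 34.
[PBC] = ½·(0·(-11/2−(-4)) + 1·(-4−(-13/8)) + 5·(-13/8−(-11/2))) = ½·(0 − 19/8 + 155/8) = 17/2, so the A-coordinate is (17/2)/34 = 1/4.
[APC] = ½·((-11)·(-13/8−(-4)) + 0·(-4−7) + 5·(7−(-13/8))) = ½·(-209/8 + 0 + 345/8) = 17/2, so the B-coordinate is 1/4.
[ABP] = ½·((-11)·(-11/2−(-13/8)) + 1·(-13/8−7) + 0·(7−(-11/2))) = ½·(341/8 − 69/8 + 0) = 17, so the C-coordinate is 1/2.
Check: 1/4 + 1/4 + 1/2 = 1.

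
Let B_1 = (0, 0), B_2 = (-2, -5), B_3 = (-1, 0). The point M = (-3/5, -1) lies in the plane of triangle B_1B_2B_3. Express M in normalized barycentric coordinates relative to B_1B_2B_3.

Signed area of the reference triangle: [B_1B_2B_3] = ½·(0·(-5−0) + (-2)·(0−0) + (-1)·(0−(-5))) = ½·(0 + 0 − 5) = -5/2.
[MB_2B_3] = ½·((-3/5)·(-5−0) + (-2)·(0−(-1)) + (-1)·(-1−(-5))) = ½·(3 − 2 − 4) = -3/2, so the B_1-coordinate is (-3/2)/(-5/2) = 3/5.
[B_1MB_3] = ½·(0·(-1−0) + (-3/5)·(0−0) + (-1)·(0−(-1))) = ½·(0 + 0 − 1) = -1/2, so the B_2-coordinate is 1/5.
[B_1B_2M] = ½·(0·(-5−(-1)) + (-2)·(-1−0) + (-3/5)·(0−(-5))) = ½·(0 + 2 − 3) = -1/2, so the B_3-coordinate is 1/5.
Check: 3/5 + 1/5 + 1/5 = 1.

(3/5, 1/5, 1/5)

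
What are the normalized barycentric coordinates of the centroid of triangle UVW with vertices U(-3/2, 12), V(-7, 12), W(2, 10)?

(1/3, 1/3, 1/3)

The centroid is the average of the vertices, so each weight is 1/3.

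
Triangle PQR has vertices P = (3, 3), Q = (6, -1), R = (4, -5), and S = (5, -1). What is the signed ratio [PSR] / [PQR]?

[PQR] = ½·(3·(-1−(-5)) + 6·(-5−3) + 4·(3−(-1))) = ½·(12 − 48 + 16) = -10.
[PSR] = ½·(3·(-1−(-5)) + 5·(-5−3) + 4·(3−(-1))) = ½·(12 − 40 + 16) = -6, so the ratio is (-6)/(-10) = 3/5.

3/5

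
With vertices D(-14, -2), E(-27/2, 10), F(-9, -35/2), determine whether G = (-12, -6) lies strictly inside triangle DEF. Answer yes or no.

Barycentric coordinates of G: (123/271, 44/271, 104/271).
The three coordinates are positive, positive, positive; a point is interior exactly when all three are positive.

yes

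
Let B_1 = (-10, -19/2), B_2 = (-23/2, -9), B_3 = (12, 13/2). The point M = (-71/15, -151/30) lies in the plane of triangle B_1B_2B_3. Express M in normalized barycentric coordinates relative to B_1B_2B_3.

(1/3, 2/5, 4/15)

Signed area of the reference triangle: [B_1B_2B_3] = ½·((-10)·(-9−(13/2)) + (-23/2)·(13/2−(-19/2)) + 12·(-19/2−(-9))) = ½·(155 − 184 − 6) = -35/2.
[MB_2B_3] = ½·((-71/15)·(-9−(13/2)) + (-23/2)·(13/2−(-151/30)) + 12·(-151/30−(-9))) = ½·(2201/30 − 3979/30 + 238/5) = -35/6, so the B_1-coordinate is (-35/6)/(-35/2) = 1/3.
[B_1MB_3] = ½·((-10)·(-151/30−(13/2)) + (-71/15)·(13/2−(-19/2)) + 12·(-19/2−(-151/30))) = ½·(346/3 − 1136/15 − 268/5) = -7, so the B_2-coordinate is 2/5.
[B_1B_2M] = ½·((-10)·(-9−(-151/30)) + (-23/2)·(-151/30−(-19/2)) + (-71/15)·(-19/2−(-9))) = ½·(119/3 − 1541/30 + 71/30) = -14/3, so the B_3-coordinate is 4/15.
Check: 1/3 + 2/5 + 4/15 = 1.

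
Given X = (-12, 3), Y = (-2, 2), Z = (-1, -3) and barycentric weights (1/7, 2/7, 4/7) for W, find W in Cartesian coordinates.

W = (1/7)·X + (2/7)·Y + (4/7)·Z.
x-coordinate: (1/7)·(-12) + (2/7)·(-2) + (4/7)·(-1) = -20/7.
y-coordinate: (1/7)·3 + (2/7)·2 + (4/7)·(-3) = -5/7.

(-20/7, -5/7)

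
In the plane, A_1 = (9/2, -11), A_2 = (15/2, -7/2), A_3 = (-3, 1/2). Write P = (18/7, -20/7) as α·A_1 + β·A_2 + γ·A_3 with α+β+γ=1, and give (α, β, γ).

(1/7, 3/7, 3/7)

Signed area of the reference triangle: [A_1A_2A_3] = ½·((9/2)·(-7/2−(1/2)) + (15/2)·(1/2−(-11)) + (-3)·(-11−(-7/2))) = ½·(-18 + 345/4 + 45/2) = 363/8.
[PA_2A_3] = ½·((18/7)·(-7/2−(1/2)) + (15/2)·(1/2−(-20/7)) + (-3)·(-20/7−(-7/2))) = ½·(-72/7 + 705/28 − 27/14) = 363/56, so the A_1-coordinate is (363/56)/(363/8) = 1/7.
[A_1PA_3] = ½·((9/2)·(-20/7−(1/2)) + (18/7)·(1/2−(-11)) + (-3)·(-11−(-20/7))) = ½·(-423/28 + 207/7 + 171/7) = 1089/56, so the A_2-coordinate is 3/7.
[A_1A_2P] = ½·((9/2)·(-7/2−(-20/7)) + (15/2)·(-20/7−(-11)) + (18/7)·(-11−(-7/2))) = ½·(-81/28 + 855/14 − 135/7) = 1089/56, so the A_3-coordinate is 3/7.
Check: 1/7 + 3/7 + 3/7 = 1.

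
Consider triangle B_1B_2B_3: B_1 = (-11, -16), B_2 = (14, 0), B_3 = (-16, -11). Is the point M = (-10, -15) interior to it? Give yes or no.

yes

Barycentric coordinates of M: (186/205, 2/41, 9/205).
The three coordinates are positive, positive, positive; a point is interior exactly when all three are positive.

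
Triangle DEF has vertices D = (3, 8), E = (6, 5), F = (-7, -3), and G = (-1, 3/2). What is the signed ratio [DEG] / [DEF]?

[DEF] = ½·(3·(5−(-3)) + 6·(-3−8) + (-7)·(8−5)) = ½·(24 − 66 − 21) = -63/2.
[DEG] = ½·(3·(5−(3/2)) + 6·(3/2−8) + (-1)·(8−5)) = ½·(21/2 − 39 − 3) = -63/4, so the ratio is (-63/4)/(-63/2) = 1/2.

1/2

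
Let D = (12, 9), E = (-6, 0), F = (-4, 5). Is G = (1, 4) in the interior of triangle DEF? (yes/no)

Barycentric coordinates of G: (3/8, 1/2, 1/8).
The three coordinates are positive, positive, positive; a point is interior exactly when all three are positive.

yes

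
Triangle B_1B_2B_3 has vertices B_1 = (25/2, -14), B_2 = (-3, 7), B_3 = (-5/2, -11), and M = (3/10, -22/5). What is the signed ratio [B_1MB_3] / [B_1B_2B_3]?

2/5

[B_1B_2B_3] = ½·((25/2)·(7−(-11)) + (-3)·(-11−(-14)) + (-5/2)·(-14−7)) = ½·(225 − 9 + 105/2) = 537/4.
[B_1MB_3] = ½·((25/2)·(-22/5−(-11)) + (3/10)·(-11−(-14)) + (-5/2)·(-14−(-22/5))) = ½·(165/2 + 9/10 + 24) = 537/10, so the ratio is (537/10)/(537/4) = 2/5.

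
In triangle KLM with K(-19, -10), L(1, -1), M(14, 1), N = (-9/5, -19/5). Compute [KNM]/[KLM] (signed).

[KLM] = ½·((-19)·(-1−1) + 1·(1−(-10)) + 14·(-10−(-1))) = ½·(38 + 11 − 126) = -77/2.
[KNM] = ½·((-19)·(-19/5−1) + (-9/5)·(1−(-10)) + 14·(-10−(-19/5))) = ½·(456/5 − 99/5 − 434/5) = -77/10, so the ratio is (-77/10)/(-77/2) = 1/5.

1/5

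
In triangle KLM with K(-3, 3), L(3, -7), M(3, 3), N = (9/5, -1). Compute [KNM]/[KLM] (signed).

2/5

[KLM] = ½·((-3)·(-7−3) + 3·(3−3) + 3·(3−(-7))) = ½·(30 + 0 + 30) = 30.
[KNM] = ½·((-3)·(-1−3) + (9/5)·(3−3) + 3·(3−(-1))) = ½·(12 + 0 + 12) = 12, so the ratio is 12/30 = 2/5.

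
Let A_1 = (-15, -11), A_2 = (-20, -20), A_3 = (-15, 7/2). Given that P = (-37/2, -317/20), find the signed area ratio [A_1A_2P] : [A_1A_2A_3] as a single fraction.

1/10

[A_1A_2A_3] = ½·((-15)·(-20−(7/2)) + (-20)·(7/2−(-11)) + (-15)·(-11−(-20))) = ½·(705/2 − 290 − 135) = -145/4.
[A_1A_2P] = ½·((-15)·(-20−(-317/20)) + (-20)·(-317/20−(-11)) + (-37/2)·(-11−(-20))) = ½·(249/4 + 97 − 333/2) = -29/8, so the ratio is (-29/8)/(-145/4) = 1/10.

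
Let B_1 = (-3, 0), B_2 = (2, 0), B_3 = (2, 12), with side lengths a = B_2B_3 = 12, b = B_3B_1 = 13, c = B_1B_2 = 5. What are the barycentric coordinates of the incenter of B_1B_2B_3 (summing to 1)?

(2/5, 13/30, 1/6)

The incenter has barycentric coordinates proportional to the opposite side lengths: (12 : 13 : 5).
Normalizing by 12+13+5 = 30 gives (2/5, 13/30, 1/6).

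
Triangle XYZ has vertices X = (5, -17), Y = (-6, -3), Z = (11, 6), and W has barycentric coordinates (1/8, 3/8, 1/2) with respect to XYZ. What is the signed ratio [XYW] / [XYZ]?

The signed ratio [XYW]/[XYZ] equals the barycentric coordinate of W at vertex Z, which is 1/2.

1/2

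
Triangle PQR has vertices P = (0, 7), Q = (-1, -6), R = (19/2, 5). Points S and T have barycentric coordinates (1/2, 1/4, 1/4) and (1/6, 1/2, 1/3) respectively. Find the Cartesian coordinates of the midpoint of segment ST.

(115/48, 37/24)

Barycentric coordinates of the midpoint are the average: (1/3, 3/8, 7/24).
Converting: (1/3)·P + (3/8)·Q + (7/24)·R = (115/48, 37/24).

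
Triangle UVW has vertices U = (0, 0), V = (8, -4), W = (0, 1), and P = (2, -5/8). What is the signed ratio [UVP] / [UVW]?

[UVW] = ½·(0·(-4−1) + 8·(1−0) + 0·(0−(-4))) = ½·(0 + 8 + 0) = 4.
[UVP] = ½·(0·(-4−(-5/8)) + 8·(-5/8−0) + 2·(0−(-4))) = ½·(0 − 5 + 8) = 3/2, so the ratio is (3/2)/4 = 3/8.

3/8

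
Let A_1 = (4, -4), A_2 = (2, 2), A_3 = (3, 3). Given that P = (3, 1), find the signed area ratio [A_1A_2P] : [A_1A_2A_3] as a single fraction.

1/2

[A_1A_2A_3] = ½·(4·(2−3) + 2·(3−(-4)) + 3·(-4−2)) = ½·(-4 + 14 − 18) = -4.
[A_1A_2P] = ½·(4·(2−1) + 2·(1−(-4)) + 3·(-4−2)) = ½·(4 + 10 − 18) = -2, so the ratio is (-2)/(-4) = 1/2.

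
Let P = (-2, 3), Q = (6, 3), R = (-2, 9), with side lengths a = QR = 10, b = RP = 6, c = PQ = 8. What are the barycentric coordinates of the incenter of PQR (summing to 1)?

(5/12, 1/4, 1/3)

The incenter has barycentric coordinates proportional to the opposite side lengths: (10 : 6 : 8).
Normalizing by 10+6+8 = 24 gives (5/12, 1/4, 1/3).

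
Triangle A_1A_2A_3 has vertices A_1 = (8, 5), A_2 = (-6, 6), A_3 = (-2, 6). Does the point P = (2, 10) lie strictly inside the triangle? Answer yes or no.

no

Barycentric coordinates of P: (-4, -11, 16).
The three coordinates are negative, negative, positive; a point is interior exactly when all three are positive.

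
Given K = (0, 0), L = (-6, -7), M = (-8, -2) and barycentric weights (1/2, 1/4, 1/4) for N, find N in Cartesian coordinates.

N = (1/2)·K + (1/4)·L + (1/4)·M.
x-coordinate: (1/2)·0 + (1/4)·(-6) + (1/4)·(-8) = -7/2.
y-coordinate: (1/2)·0 + (1/4)·(-7) + (1/4)·(-2) = -9/4.

(-7/2, -9/4)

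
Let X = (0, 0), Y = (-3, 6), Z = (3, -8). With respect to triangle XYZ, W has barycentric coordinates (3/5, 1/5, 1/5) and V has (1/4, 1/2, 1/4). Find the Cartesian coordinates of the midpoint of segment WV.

(-3/8, 3/10)

Barycentric coordinates of the midpoint are the average: (17/40, 7/20, 9/40).
Converting: (17/40)·X + (7/20)·Y + (9/40)·Z = (-3/8, 3/10).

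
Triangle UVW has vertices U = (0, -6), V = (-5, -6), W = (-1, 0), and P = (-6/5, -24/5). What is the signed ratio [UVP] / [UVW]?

1/5

[UVW] = ½·(0·(-6−0) + (-5)·(0−(-6)) + (-1)·(-6−(-6))) = ½·(0 − 30 + 0) = -15.
[UVP] = ½·(0·(-6−(-24/5)) + (-5)·(-24/5−(-6)) + (-6/5)·(-6−(-6))) = ½·(0 − 6 + 0) = -3, so the ratio is (-3)/(-15) = 1/5.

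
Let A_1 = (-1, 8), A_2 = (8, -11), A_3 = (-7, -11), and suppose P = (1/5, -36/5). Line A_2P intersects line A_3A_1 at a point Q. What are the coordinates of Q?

Barycentric coordinates of P with respect to A_1A_2A_3: (1/5, 2/5, 2/5).
On side A_3A_1 the A_2-coordinate is zero; dropping P's A_2-weight 2/5 and renormalizing the remaining 2/5 : 1/5 gives weights 2/3, 1/3 on A_3, A_1.
Q = (2/3)·(-7, -11) + (1/3)·(-1, 8) = (-5, -14/3).

(-5, -14/3)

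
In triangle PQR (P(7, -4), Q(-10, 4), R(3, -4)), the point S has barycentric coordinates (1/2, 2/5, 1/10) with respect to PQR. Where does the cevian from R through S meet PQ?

(-5/9, -4/9)

Line RS meets PQ where the R-coordinate vanishes; zeroing S's R-weight and renormalizing leaves P, Q-weights 1/2 : 2/5 → (5/9, 4/9).
So T = (5/9)·P + (4/9)·Q = (-5/9, -4/9).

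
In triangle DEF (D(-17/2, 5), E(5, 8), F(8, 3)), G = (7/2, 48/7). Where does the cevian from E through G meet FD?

(-1/4, 4)

Barycentric coordinates of G with respect to DEF: (1/7, 5/7, 1/7).
On side FD the E-coordinate is zero; dropping G's E-weight 5/7 and renormalizing the remaining 1/7 : 1/7 gives weights 1/2, 1/2 on F, D.
H = (1/2)·(8, 3) + (1/2)·(-17/2, 5) = (-1/4, 4).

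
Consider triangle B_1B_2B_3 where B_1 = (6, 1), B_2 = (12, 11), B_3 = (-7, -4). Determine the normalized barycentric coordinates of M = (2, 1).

(2/5, 1/5, 2/5)

Signed area of the reference triangle: [B_1B_2B_3] = ½·(6·(11−(-4)) + 12·(-4−1) + (-7)·(1−11)) = ½·(90 − 60 + 70) = 50.
[MB_2B_3] = ½·(2·(11−(-4)) + 12·(-4−1) + (-7)·(1−11)) = ½·(30 − 60 + 70) = 20, so the B_1-coordinate is 20/50 = 2/5.
[B_1MB_3] = ½·(6·(1−(-4)) + 2·(-4−1) + (-7)·(1−1)) = ½·(30 − 10 + 0) = 10, so the B_2-coordinate is 1/5.
[B_1B_2M] = ½·(6·(11−1) + 12·(1−1) + 2·(1−11)) = ½·(60 + 0 − 20) = 20, so the B_3-coordinate is 2/5.
Check: 2/5 + 1/5 + 2/5 = 1.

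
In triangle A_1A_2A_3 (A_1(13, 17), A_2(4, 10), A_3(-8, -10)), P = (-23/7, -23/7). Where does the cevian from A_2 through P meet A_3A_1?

Barycentric coordinates of P with respect to A_1A_2A_3: (1/7, 1/7, 5/7).
On side A_3A_1 the A_2-coordinate is zero; dropping P's A_2-weight 1/7 and renormalizing the remaining 5/7 : 1/7 gives weights 5/6, 1/6 on A_3, A_1.
Q = (5/6)·(-8, -10) + (1/6)·(13, 17) = (-9/2, -11/2).

(-9/2, -11/2)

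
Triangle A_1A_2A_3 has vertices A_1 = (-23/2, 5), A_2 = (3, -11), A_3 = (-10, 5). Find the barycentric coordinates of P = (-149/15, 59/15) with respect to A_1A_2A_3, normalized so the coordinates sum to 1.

(8/15, 1/15, 2/5)

Signed area of the reference triangle: [A_1A_2A_3] = ½·((-23/2)·(-11−5) + 3·(5−5) + (-10)·(5−(-11))) = ½·(184 + 0 − 160) = 12.
[PA_2A_3] = ½·((-149/15)·(-11−5) + 3·(5−(59/15)) + (-10)·(59/15−(-11))) = ½·(2384/15 + 16/5 − 448/3) = 32/5, so the A_1-coordinate is (32/5)/12 = 8/15.
[A_1PA_3] = ½·((-23/2)·(59/15−5) + (-149/15)·(5−5) + (-10)·(5−(59/15))) = ½·(184/15 + 0 − 32/3) = 4/5, so the A_2-coordinate is 1/15.
[A_1A_2P] = ½·((-23/2)·(-11−(59/15)) + 3·(59/15−5) + (-149/15)·(5−(-11))) = ½·(2576/15 − 16/5 − 2384/15) = 24/5, so the A_3-coordinate is 2/5.
Check: 8/15 + 1/15 + 2/5 = 1.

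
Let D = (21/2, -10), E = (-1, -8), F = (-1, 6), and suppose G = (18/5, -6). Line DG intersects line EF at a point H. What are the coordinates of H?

(-1, -10/3)

Barycentric coordinates of G with respect to DEF: (2/5, 2/5, 1/5).
On side EF the D-coordinate is zero; dropping G's D-weight 2/5 and renormalizing the remaining 2/5 : 1/5 gives weights 2/3, 1/3 on E, F.
H = (2/3)·(-1, -8) + (1/3)·(-1, 6) = (-1, -10/3).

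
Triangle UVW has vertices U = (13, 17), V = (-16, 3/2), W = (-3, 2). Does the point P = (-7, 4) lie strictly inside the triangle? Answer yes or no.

yes

Barycentric coordinates of P: (28/187, 92/187, 67/187).
The three coordinates are positive, positive, positive; a point is interior exactly when all three are positive.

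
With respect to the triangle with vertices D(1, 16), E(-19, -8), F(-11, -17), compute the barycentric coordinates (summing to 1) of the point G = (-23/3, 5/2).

Signed area of the reference triangle: [DEF] = ½·(1·(-8−(-17)) + (-19)·(-17−16) + (-11)·(16−(-8))) = ½·(9 + 627 − 264) = 186.
[GEF] = ½·((-23/3)·(-8−(-17)) + (-19)·(-17−(5/2)) + (-11)·(5/2−(-8))) = ½·(-69 + 741/2 − 231/2) = 93, so the D-coordinate is 93/186 = 1/2.
[DGF] = ½·(1·(5/2−(-17)) + (-23/3)·(-17−16) + (-11)·(16−(5/2))) = ½·(39/2 + 253 − 297/2) = 62, so the E-coordinate is 1/3.
[DEG] = ½·(1·(-8−(5/2)) + (-19)·(5/2−16) + (-23/3)·(16−(-8))) = ½·(-21/2 + 513/2 − 184) = 31, so the F-coordinate is 1/6.

(1/2, 1/3, 1/6)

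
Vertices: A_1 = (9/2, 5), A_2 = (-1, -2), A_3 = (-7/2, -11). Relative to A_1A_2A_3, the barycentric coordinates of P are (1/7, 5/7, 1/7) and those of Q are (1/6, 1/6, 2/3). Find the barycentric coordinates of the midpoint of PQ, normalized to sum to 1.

(13/84, 37/84, 17/42)

Since both coordinate triples sum to 1, the midpoint's barycentrics are the componentwise average.
(1/7+1/6)/2 = 13/84; similarly 37/84 and 17/42.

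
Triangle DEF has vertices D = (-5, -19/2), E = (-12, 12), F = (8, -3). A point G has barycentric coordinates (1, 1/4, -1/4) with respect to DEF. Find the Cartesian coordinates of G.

(-10, -23/4)

G = 1·D + (1/4)·E + (-1/4)·F.
x-coordinate: 1·(-5) + (1/4)·(-12) + (-1/4)·8 = -10.
y-coordinate: 1·(-19/2) + (1/4)·12 + (-1/4)·(-3) = -23/4.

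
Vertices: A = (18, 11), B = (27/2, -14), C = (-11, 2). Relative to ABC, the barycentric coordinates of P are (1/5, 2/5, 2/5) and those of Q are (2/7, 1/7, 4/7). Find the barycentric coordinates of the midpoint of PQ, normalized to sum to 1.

Since both coordinate triples sum to 1, the midpoint's barycentrics are the componentwise average.
(1/5+2/7)/2 = 17/70; similarly 19/70 and 17/35.

(17/70, 19/70, 17/35)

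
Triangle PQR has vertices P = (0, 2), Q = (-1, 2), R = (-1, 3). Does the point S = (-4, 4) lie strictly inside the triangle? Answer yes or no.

Barycentric coordinates of S: (-3, 2, 2).
The three coordinates are negative, positive, positive; a point is interior exactly when all three are positive.

no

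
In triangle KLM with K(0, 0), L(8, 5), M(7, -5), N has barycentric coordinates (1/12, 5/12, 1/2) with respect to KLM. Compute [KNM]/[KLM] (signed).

5/12

The signed ratio [KNM]/[KLM] equals the barycentric coordinate of N at vertex L, which is 5/12.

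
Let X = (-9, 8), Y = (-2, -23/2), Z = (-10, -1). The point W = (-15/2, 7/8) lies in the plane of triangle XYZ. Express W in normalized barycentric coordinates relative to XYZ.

(1/2, 1/4, 1/4)

Signed area of the reference triangle: [XYZ] = ½·((-9)·(-23/2−(-1)) + (-2)·(-1−8) + (-10)·(8−(-23/2))) = ½·(189/2 + 18 − 195) = -165/4.
[WYZ] = ½·((-15/2)·(-23/2−(-1)) + (-2)·(-1−(7/8)) + (-10)·(7/8−(-23/2))) = ½·(315/4 + 15/4 − 495/4) = -165/8, so the X-coordinate is (-165/8)/(-165/4) = 1/2.
[XWZ] = ½·((-9)·(7/8−(-1)) + (-15/2)·(-1−8) + (-10)·(8−(7/8))) = ½·(-135/8 + 135/2 − 285/4) = -165/16, so the Y-coordinate is 1/4.
[XYW] = ½·((-9)·(-23/2−(7/8)) + (-2)·(7/8−8) + (-15/2)·(8−(-23/2))) = ½·(891/8 + 57/4 − 585/4) = -165/16, so the Z-coordinate is 1/4.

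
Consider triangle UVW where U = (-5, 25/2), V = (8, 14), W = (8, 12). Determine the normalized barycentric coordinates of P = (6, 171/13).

(2/13, 7/13, 4/13)

Signed area of the reference triangle: [UVW] = ½·((-5)·(14−12) + 8·(12−(25/2)) + 8·(25/2−14)) = ½·(-10 − 4 − 12) = -13.
[PVW] = ½·(6·(14−12) + 8·(12−(171/13)) + 8·(171/13−14)) = ½·(12 − 120/13 − 88/13) = -2, so the U-coordinate is (-2)/(-13) = 2/13.
[UPW] = ½·((-5)·(171/13−12) + 6·(12−(25/2)) + 8·(25/2−(171/13))) = ½·(-75/13 − 3 − 68/13) = -7, so the V-coordinate is 7/13.
[UVP] = ½·((-5)·(14−(171/13)) + 8·(171/13−(25/2)) + 6·(25/2−14)) = ½·(-55/13 + 68/13 − 9) = -4, so the W-coordinate is 4/13.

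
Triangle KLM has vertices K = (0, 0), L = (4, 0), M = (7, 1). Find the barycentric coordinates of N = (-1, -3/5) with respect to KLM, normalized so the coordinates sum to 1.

Signed area of the reference triangle: [KLM] = ½·(0·(0−1) + 4·(1−0) + 7·(0−0)) = ½·(0 + 4 + 0) = 2.
[NLM] = ½·((-1)·(0−1) + 4·(1−(-3/5)) + 7·(-3/5−0)) = ½·(1 + 32/5 − 21/5) = 8/5, so the K-coordinate is (8/5)/2 = 4/5.
[KNM] = ½·(0·(-3/5−1) + (-1)·(1−0) + 7·(0−(-3/5))) = ½·(0 − 1 + 21/5) = 8/5, so the L-coordinate is 4/5.
[KLN] = ½·(0·(0−(-3/5)) + 4·(-3/5−0) + (-1)·(0−0)) = ½·(0 − 12/5 + 0) = -6/5, so the M-coordinate is -3/5.
Check: 4/5 + 4/5 − 3/5 = 1.

(4/5, 4/5, -3/5)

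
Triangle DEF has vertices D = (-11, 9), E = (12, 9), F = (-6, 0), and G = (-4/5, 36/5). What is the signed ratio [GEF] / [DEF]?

[DEF] = ½·((-11)·(9−0) + 12·(0−9) + (-6)·(9−9)) = ½·(-99 − 108 + 0) = -207/2.
[GEF] = ½·((-4/5)·(9−0) + 12·(0−(36/5)) + (-6)·(36/5−9)) = ½·(-36/5 − 432/5 + 54/5) = -207/5, so the ratio is (-207/5)/(-207/2) = 2/5.

2/5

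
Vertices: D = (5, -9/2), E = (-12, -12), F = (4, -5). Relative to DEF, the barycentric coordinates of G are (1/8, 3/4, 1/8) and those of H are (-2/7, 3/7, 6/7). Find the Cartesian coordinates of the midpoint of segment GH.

(-617/112, -2053/224)

Barycentric coordinates of the midpoint are the average: (-9/112, 33/56, 55/112).
Converting: (-9/112)·D + (33/56)·E + (55/112)·F = (-617/112, -2053/224).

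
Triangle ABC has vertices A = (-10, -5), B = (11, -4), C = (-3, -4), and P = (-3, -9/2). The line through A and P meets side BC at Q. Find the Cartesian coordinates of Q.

(4, -4)

Barycentric coordinates of P with respect to ABC: (1/2, 1/4, 1/4).
On side BC the A-coordinate is zero; dropping P's A-weight 1/2 and renormalizing the remaining 1/4 : 1/4 gives weights 1/2, 1/2 on B, C.
Q = (1/2)·(11, -4) + (1/2)·(-3, -4) = (4, -4).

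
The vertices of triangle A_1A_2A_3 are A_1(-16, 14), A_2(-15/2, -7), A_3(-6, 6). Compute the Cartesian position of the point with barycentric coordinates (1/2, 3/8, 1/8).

P = (1/2)·A_1 + (3/8)·A_2 + (1/8)·A_3.
x-coordinate: (1/2)·(-16) + (3/8)·(-15/2) + (1/8)·(-6) = -185/16.
y-coordinate: (1/2)·14 + (3/8)·(-7) + (1/8)·6 = 41/8.

(-185/16, 41/8)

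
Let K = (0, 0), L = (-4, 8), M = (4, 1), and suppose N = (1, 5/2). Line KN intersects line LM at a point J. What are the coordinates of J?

(4/3, 10/3)

Barycentric coordinates of N with respect to KLM: (1/4, 1/4, 1/2).
On side LM the K-coordinate is zero; dropping N's K-weight 1/4 and renormalizing the remaining 1/4 : 1/2 gives weights 1/3, 2/3 on L, M.
J = (1/3)·(-4, 8) + (2/3)·(4, 1) = (4/3, 10/3).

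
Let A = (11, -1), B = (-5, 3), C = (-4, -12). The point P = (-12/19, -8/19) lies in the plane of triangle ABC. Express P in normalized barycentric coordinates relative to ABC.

(5/19, 11/19, 3/19)

Signed area of the reference triangle: [ABC] = ½·(11·(3−(-12)) + (-5)·(-12−(-1)) + (-4)·(-1−3)) = ½·(165 + 55 + 16) = 118.
[PBC] = ½·((-12/19)·(3−(-12)) + (-5)·(-12−(-8/19)) + (-4)·(-8/19−3)) = ½·(-180/19 + 1100/19 + 260/19) = 590/19, so the A-coordinate is (590/19)/118 = 5/19.
[APC] = ½·(11·(-8/19−(-12)) + (-12/19)·(-12−(-1)) + (-4)·(-1−(-8/19))) = ½·(2420/19 + 132/19 + 44/19) = 1298/19, so the B-coordinate is 11/19.
[ABP] = ½·(11·(3−(-8/19)) + (-5)·(-8/19−(-1)) + (-12/19)·(-1−3)) = ½·(715/19 − 55/19 + 48/19) = 354/19, so the C-coordinate is 3/19.
Check: 5/19 + 11/19 + 3/19 = 1.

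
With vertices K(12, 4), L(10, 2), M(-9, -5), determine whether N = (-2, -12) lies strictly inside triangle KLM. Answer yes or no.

Barycentric coordinates of N: (-91/12, 35/4, -1/6).
The three coordinates are negative, positive, negative; a point is interior exactly when all three are positive.

no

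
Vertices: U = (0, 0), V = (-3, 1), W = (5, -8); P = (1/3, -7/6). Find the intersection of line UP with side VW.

(1, -7/2)

Barycentric coordinates of P with respect to UVW: (2/3, 1/6, 1/6).
On side VW the U-coordinate is zero; dropping P's U-weight 2/3 and renormalizing the remaining 1/6 : 1/6 gives weights 1/2, 1/2 on V, W.
Q = (1/2)·(-3, 1) + (1/2)·(5, -8) = (1, -7/2).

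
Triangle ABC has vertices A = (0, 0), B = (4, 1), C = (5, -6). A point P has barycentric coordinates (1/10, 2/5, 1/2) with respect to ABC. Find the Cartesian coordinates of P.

(41/10, -13/5)

P = (1/10)·A + (2/5)·B + (1/2)·C.
x-coordinate: (1/10)·0 + (2/5)·4 + (1/2)·5 = 41/10.
y-coordinate: (1/10)·0 + (2/5)·1 + (1/2)·(-6) = -13/5.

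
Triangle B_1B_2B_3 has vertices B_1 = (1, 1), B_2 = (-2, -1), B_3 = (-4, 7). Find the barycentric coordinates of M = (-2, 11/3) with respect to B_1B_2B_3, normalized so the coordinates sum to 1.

Signed area of the reference triangle: [B_1B_2B_3] = ½·(1·(-1−7) + (-2)·(7−1) + (-4)·(1−(-1))) = ½·(-8 − 12 − 8) = -14.
[MB_2B_3] = ½·((-2)·(-1−7) + (-2)·(7−(11/3)) + (-4)·(11/3−(-1))) = ½·(16 − 20/3 − 56/3) = -14/3, so the B_1-coordinate is (-14/3)/(-14) = 1/3.
[B_1MB_3] = ½·(1·(11/3−7) + (-2)·(7−1) + (-4)·(1−(11/3))) = ½·(-10/3 − 12 + 32/3) = -7/3, so the B_2-coordinate is 1/6.
[B_1B_2M] = ½·(1·(-1−(11/3)) + (-2)·(11/3−1) + (-2)·(1−(-1))) = ½·(-14/3 − 16/3 − 4) = -7, so the B_3-coordinate is 1/2.

(1/3, 1/6, 1/2)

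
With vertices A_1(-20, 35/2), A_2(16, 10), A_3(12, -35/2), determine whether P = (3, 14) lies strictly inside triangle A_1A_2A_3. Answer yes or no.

no

Barycentric coordinates of P: (249/680, 231/340, -31/680).
The three coordinates are positive, positive, negative; a point is interior exactly when all three are positive.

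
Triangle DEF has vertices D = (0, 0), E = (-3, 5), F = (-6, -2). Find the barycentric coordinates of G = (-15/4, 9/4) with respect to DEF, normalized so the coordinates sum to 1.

Signed area of the reference triangle: [DEF] = ½·(0·(5−(-2)) + (-3)·(-2−0) + (-6)·(0−5)) = ½·(0 + 6 + 30) = 18.
[GEF] = ½·((-15/4)·(5−(-2)) + (-3)·(-2−(9/4)) + (-6)·(9/4−5)) = ½·(-105/4 + 51/4 + 33/2) = 3/2, so the D-coordinate is (3/2)/18 = 1/12.
[DGF] = ½·(0·(9/4−(-2)) + (-15/4)·(-2−0) + (-6)·(0−(9/4))) = ½·(0 + 15/2 + 27/2) = 21/2, so the E-coordinate is 7/12.
[DEG] = ½·(0·(5−(9/4)) + (-3)·(9/4−0) + (-15/4)·(0−5)) = ½·(0 − 27/4 + 75/4) = 6, so the F-coordinate is 1/3.
Check: 1/12 + 7/12 + 1/3 = 1.

(1/12, 7/12, 1/3)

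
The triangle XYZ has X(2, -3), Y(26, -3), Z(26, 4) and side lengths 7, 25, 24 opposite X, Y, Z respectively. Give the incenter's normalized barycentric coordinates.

(1/8, 25/56, 3/7)

The incenter has barycentric coordinates proportional to the opposite side lengths: (7 : 25 : 24).
Normalizing by 7+25+24 = 56 gives (1/8, 25/56, 3/7).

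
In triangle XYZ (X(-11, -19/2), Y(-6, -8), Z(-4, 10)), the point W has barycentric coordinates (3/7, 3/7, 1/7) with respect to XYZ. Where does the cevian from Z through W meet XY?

Line ZW meets XY where the Z-coordinate vanishes; zeroing W's Z-weight and renormalizing leaves X, Y-weights 3/7 : 3/7 → (1/2, 1/2).
So V = (1/2)·X + (1/2)·Y = (-17/2, -35/4).

(-17/2, -35/4)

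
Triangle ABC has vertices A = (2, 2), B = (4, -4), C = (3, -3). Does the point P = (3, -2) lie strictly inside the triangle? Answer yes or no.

yes

Barycentric coordinates of P: (1/4, 1/4, 1/2).
The three coordinates are positive, positive, positive; a point is interior exactly when all three are positive.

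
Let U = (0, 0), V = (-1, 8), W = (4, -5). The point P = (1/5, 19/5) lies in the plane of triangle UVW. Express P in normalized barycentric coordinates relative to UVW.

Signed area of the reference triangle: [UVW] = ½·(0·(8−(-5)) + (-1)·(-5−0) + 4·(0−8)) = ½·(0 + 5 − 32) = -27/2.
[PVW] = ½·((1/5)·(8−(-5)) + (-1)·(-5−(19/5)) + 4·(19/5−8)) = ½·(13/5 + 44/5 − 84/5) = -27/10, so the U-coordinate is (-27/10)/(-27/2) = 1/5.
[UPW] = ½·(0·(19/5−(-5)) + (1/5)·(-5−0) + 4·(0−(19/5))) = ½·(0 − 1 − 76/5) = -81/10, so the V-coordinate is 3/5.
[UVP] = ½·(0·(8−(19/5)) + (-1)·(19/5−0) + (1/5)·(0−8)) = ½·(0 − 19/5 − 8/5) = -27/10, so the W-coordinate is 1/5.

(1/5, 3/5, 1/5)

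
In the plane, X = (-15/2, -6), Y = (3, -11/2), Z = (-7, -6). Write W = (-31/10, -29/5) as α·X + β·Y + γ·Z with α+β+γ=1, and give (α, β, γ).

Signed area of the reference triangle: [XYZ] = ½·((-15/2)·(-11/2−(-6)) + 3·(-6−(-6)) + (-7)·(-6−(-11/2))) = ½·(-15/4 + 0 + 7/2) = -1/8.
[WYZ] = ½·((-31/10)·(-11/2−(-6)) + 3·(-6−(-29/5)) + (-7)·(-29/5−(-11/2))) = ½·(-31/20 − 3/5 + 21/10) = -1/40, so the X-coordinate is (-1/40)/(-1/8) = 1/5.
[XWZ] = ½·((-15/2)·(-29/5−(-6)) + (-31/10)·(-6−(-6)) + (-7)·(-6−(-29/5))) = ½·(-3/2 + 0 + 7/5) = -1/20, so the Y-coordinate is 2/5.
[XYW] = ½·((-15/2)·(-11/2−(-29/5)) + 3·(-29/5−(-6)) + (-31/10)·(-6−(-11/2))) = ½·(-9/4 + 3/5 + 31/20) = -1/20, so the Z-coordinate is 2/5.

(1/5, 2/5, 2/5)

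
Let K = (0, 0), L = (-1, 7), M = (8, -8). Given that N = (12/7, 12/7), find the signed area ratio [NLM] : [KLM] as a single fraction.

1/7

[KLM] = ½·(0·(7−(-8)) + (-1)·(-8−0) + 8·(0−7)) = ½·(0 + 8 − 56) = -24.
[NLM] = ½·((12/7)·(7−(-8)) + (-1)·(-8−(12/7)) + 8·(12/7−7)) = ½·(180/7 + 68/7 − 296/7) = -24/7, so the ratio is (-24/7)/(-24) = 1/7.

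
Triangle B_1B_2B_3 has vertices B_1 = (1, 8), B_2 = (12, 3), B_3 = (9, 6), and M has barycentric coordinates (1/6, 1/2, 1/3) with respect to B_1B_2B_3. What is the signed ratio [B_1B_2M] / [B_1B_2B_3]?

The signed ratio [B_1B_2M]/[B_1B_2B_3] equals the barycentric coordinate of M at vertex B_3, which is 1/3.

1/3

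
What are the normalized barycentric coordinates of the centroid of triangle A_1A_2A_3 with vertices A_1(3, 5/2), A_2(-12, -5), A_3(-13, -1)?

(1/3, 1/3, 1/3)

The centroid is the average of the vertices, so each weight is 1/3.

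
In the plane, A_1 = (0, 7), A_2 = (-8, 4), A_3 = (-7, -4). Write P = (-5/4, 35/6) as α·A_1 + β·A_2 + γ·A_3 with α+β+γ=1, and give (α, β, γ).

Signed area of the reference triangle: [A_1A_2A_3] = ½·(0·(4−(-4)) + (-8)·(-4−7) + (-7)·(7−4)) = ½·(0 + 88 − 21) = 67/2.
[PA_2A_3] = ½·((-5/4)·(4−(-4)) + (-8)·(-4−(35/6)) + (-7)·(35/6−4)) = ½·(-10 + 236/3 − 77/6) = 335/12, so the A_1-coordinate is (335/12)/(67/2) = 5/6.
[A_1PA_3] = ½·(0·(35/6−(-4)) + (-5/4)·(-4−7) + (-7)·(7−(35/6))) = ½·(0 + 55/4 − 49/6) = 67/24, so the A_2-coordinate is 1/12.
[A_1A_2P] = ½·(0·(4−(35/6)) + (-8)·(35/6−7) + (-5/4)·(7−4)) = ½·(0 + 28/3 − 15/4) = 67/24, so the A_3-coordinate is 1/12.

(5/6, 1/12, 1/12)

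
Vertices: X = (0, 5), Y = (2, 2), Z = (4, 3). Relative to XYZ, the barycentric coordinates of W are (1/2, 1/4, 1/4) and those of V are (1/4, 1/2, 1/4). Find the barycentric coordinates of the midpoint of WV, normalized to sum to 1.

(3/8, 3/8, 1/4)

Since both coordinate triples sum to 1, the midpoint's barycentrics are the componentwise average.
(1/2+1/4)/2 = 3/8; similarly 3/8 and 1/4.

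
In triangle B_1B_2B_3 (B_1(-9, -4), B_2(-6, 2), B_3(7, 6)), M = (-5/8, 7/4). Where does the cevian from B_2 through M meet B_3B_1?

Barycentric coordinates of M with respect to B_1B_2B_3: (3/8, 1/8, 1/2).
On side B_3B_1 the B_2-coordinate is zero; dropping M's B_2-weight 1/8 and renormalizing the remaining 1/2 : 3/8 gives weights 4/7, 3/7 on B_3, B_1.
N = (4/7)·(7, 6) + (3/7)·(-9, -4) = (1/7, 12/7).

(1/7, 12/7)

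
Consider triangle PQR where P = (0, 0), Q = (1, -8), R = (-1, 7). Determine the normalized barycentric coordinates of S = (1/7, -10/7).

Signed area of the reference triangle: [PQR] = ½·(0·(-8−7) + 1·(7−0) + (-1)·(0−(-8))) = ½·(0 + 7 − 8) = -1/2.
[SQR] = ½·((1/7)·(-8−7) + 1·(7−(-10/7)) + (-1)·(-10/7−(-8))) = ½·(-15/7 + 59/7 − 46/7) = -1/7, so the P-coordinate is (-1/7)/(-1/2) = 2/7.
[PSR] = ½·(0·(-10/7−7) + (1/7)·(7−0) + (-1)·(0−(-10/7))) = ½·(0 + 1 − 10/7) = -3/14, so the Q-coordinate is 3/7.
[PQS] = ½·(0·(-8−(-10/7)) + 1·(-10/7−0) + (1/7)·(0−(-8))) = ½·(0 − 10/7 + 8/7) = -1/7, so the R-coordinate is 2/7.
Check: 2/7 + 3/7 + 2/7 = 1.

(2/7, 3/7, 2/7)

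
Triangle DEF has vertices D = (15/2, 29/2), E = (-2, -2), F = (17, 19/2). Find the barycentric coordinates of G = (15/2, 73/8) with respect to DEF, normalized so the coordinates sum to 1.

(1/2, 1/4, 1/4)

Signed area of the reference triangle: [DEF] = ½·((15/2)·(-2−(19/2)) + (-2)·(19/2−(29/2)) + 17·(29/2−(-2))) = ½·(-345/4 + 10 + 561/2) = 817/8.
[GEF] = ½·((15/2)·(-2−(19/2)) + (-2)·(19/2−(73/8)) + 17·(73/8−(-2))) = ½·(-345/4 − 3/4 + 1513/8) = 817/16, so the D-coordinate is (817/16)/(817/8) = 1/2.
[DGF] = ½·((15/2)·(73/8−(19/2)) + (15/2)·(19/2−(29/2)) + 17·(29/2−(73/8))) = ½·(-45/16 − 75/2 + 731/8) = 817/32, so the E-coordinate is 1/4.
[DEG] = ½·((15/2)·(-2−(73/8)) + (-2)·(73/8−(29/2)) + (15/2)·(29/2−(-2))) = ½·(-1335/16 + 43/4 + 495/4) = 817/32, so the F-coordinate is 1/4.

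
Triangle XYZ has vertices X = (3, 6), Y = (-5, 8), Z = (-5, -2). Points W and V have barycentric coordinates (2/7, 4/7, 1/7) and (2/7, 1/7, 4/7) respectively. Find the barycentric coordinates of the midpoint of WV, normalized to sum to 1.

Since both coordinate triples sum to 1, the midpoint's barycentrics are the componentwise average.
(2/7+2/7)/2 = 2/7; similarly 5/14 and 5/14.

(2/7, 5/14, 5/14)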